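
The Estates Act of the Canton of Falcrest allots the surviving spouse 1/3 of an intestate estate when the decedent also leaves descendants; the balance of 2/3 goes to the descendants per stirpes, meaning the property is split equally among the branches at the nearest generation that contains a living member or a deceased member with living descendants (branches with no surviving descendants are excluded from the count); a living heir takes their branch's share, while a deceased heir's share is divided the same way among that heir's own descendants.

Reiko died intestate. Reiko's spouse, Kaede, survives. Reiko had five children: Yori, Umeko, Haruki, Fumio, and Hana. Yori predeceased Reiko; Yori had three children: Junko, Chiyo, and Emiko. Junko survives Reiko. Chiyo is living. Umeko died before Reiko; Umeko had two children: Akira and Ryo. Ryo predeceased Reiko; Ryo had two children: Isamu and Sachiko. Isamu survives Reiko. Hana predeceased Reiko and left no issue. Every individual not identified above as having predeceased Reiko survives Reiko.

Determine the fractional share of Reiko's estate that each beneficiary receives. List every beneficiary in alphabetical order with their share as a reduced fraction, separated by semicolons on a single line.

Akira 1/12; Chiyo 1/18; Emiko 1/18; Fumio 1/6; Haruki 1/6; Isamu 1/24; Junko 1/18; Kaede 1/3; Sachiko 1/24

Kaede, as surviving spouse, takes 1/3.
The remaining 2/3 passes to Reiko's descendants per stirpes.
Hana left no surviving issue, so that branch lapses and is disregarded.
The 2/3 is divided into 4 equal shares of 1/6 among Yori, Umeko, Haruki, Fumio.
Yori predeceased; the 1/6 allotted to Yori's branch passes to Yori's issue by representation.
The 1/6 is divided into 3 equal shares of 1/18 among Junko, Chiyo, Emiko.
Junko is living and takes 1/18.
Chiyo is living and takes 1/18.
Emiko is living and takes 1/18.
Umeko predeceased; the 1/6 allotted to Umeko's branch passes to Umeko's issue by representation.
The 1/6 is divided into 2 equal shares of 1/12 among Akira, Ryo.
Akira is living and takes 1/12.
Ryo predeceased; the 1/12 allotted to Ryo's branch passes to Ryo's issue by representation.
The 1/12 is divided into 2 equal shares of 1/24 among Isamu, Sachiko.
Isamu is living and takes 1/24.
Sachiko is living and takes 1/24.
Haruki is living and takes 1/6.
Fumio is living and takes 1/6.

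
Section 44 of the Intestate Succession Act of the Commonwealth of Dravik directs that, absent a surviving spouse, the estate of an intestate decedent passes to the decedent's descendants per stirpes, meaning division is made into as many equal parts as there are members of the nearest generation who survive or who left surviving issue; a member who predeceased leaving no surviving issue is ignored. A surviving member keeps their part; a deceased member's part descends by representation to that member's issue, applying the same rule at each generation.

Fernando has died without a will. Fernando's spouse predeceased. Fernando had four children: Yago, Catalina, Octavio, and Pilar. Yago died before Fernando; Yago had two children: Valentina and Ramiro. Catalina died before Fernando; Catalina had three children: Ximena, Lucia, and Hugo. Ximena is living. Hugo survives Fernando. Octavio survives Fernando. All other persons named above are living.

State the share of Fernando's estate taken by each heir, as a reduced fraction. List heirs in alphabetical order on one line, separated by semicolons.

Hugo 1/12; Lucia 1/12; Octavio 1/4; Pilar 1/4; Ramiro 1/8; Valentina 1/8; Ximena 1/12

There is no surviving spouse, so the entire estate passes to Fernando's descendants per stirpes.
The estate is divided into 4 equal shares of 1/4 among Yago, Catalina, Octavio, Pilar.
Yago predeceased; the 1/4 allotted to Yago's branch passes to Yago's issue by representation.
The 1/4 is divided into 2 equal shares of 1/8 among Valentina, Ramiro.
Valentina is living and takes 1/8.
Ramiro is living and takes 1/8.
Catalina predeceased; the 1/4 allotted to Catalina's branch passes to Catalina's issue by representation.
The 1/4 is divided into 3 equal shares of 1/12 among Ximena, Lucia, Hugo.
Ximena is living and takes 1/12.
Lucia is living and takes 1/12.
Hugo is living and takes 1/12.
Octavio is living and takes 1/4.
Pilar is living and takes 1/4.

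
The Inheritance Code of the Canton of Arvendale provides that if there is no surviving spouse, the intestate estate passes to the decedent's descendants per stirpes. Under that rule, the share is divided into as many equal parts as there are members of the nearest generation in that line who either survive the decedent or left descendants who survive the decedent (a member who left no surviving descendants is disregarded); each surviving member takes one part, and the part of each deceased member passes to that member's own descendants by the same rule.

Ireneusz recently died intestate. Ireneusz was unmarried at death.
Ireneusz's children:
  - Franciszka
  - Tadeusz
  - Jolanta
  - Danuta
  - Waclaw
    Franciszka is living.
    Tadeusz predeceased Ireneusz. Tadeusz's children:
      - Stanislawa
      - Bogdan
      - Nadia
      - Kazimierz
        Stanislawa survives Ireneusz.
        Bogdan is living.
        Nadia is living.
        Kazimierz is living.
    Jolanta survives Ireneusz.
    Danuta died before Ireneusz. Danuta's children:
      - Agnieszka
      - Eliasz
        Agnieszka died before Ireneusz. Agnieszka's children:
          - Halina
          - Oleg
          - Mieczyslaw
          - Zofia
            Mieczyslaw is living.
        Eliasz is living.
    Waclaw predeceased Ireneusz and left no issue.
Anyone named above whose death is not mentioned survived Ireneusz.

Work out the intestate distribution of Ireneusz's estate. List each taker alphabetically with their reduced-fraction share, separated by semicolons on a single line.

There is no surviving spouse, so the entire estate passes to Ireneusz's descendants per stirpes.
Waclaw left no surviving issue, so that branch lapses and is disregarded.
The estate is divided into 4 equal shares of 1/4 among Franciszka, Tadeusz, Jolanta, Danuta.
Franciszka is living and takes 1/4.
Tadeusz predeceased; the 1/4 allotted to Tadeusz's branch passes to Tadeusz's issue by representation.
The 1/4 is divided into 4 equal shares of 1/16 among Stanislawa, Bogdan, Nadia, Kazimierz.
Stanislawa is living and takes 1/16.
Bogdan is living and takes 1/16.
Nadia is living and takes 1/16.
Kazimierz is living and takes 1/16.
Jolanta is living and takes 1/4.
Danuta predeceased; the 1/4 allotted to Danuta's branch passes to Danuta's issue by representation.
The 1/4 is divided into 2 equal shares of 1/8 among Agnieszka, Eliasz.
Agnieszka predeceased; the 1/8 allotted to Agnieszka's branch passes to Agnieszka's issue by representation.
The 1/8 is divided into 4 equal shares of 1/32 among Halina, Oleg, Mieczyslaw, Zofia.
Halina is living and takes 1/32.
Oleg is living and takes 1/32.
Mieczyslaw is living and takes 1/32.
Zofia is living and takes 1/32.
Eliasz is living and takes 1/8.

Bogdan 1/16; Eliasz 1/8; Franciszka 1/4; Halina 1/32; Jolanta 1/4; Kazimierz 1/16; Mieczyslaw 1/32; Nadia 1/16; Oleg 1/32; Stanislawa 1/16; Zofia 1/32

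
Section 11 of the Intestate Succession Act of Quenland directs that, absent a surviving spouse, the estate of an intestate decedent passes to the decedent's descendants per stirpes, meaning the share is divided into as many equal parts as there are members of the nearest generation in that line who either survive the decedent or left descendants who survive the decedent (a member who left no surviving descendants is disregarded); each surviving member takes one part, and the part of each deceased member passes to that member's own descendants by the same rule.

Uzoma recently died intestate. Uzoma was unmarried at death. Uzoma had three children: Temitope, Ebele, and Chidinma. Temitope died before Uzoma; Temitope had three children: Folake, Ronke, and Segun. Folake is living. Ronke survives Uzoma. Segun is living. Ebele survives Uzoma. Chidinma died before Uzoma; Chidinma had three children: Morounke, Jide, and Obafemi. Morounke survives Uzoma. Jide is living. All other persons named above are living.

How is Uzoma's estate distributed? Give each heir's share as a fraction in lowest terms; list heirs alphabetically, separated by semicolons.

Ebele 1/3; Folake 1/9; Jide 1/9; Morounke 1/9; Obafemi 1/9; Ronke 1/9; Segun 1/9

There is no surviving spouse, so the entire estate passes to Uzoma's descendants per stirpes.
The estate is divided into 3 equal shares of 1/3 among Temitope, Ebele, Chidinma.
Temitope predeceased; the 1/3 allotted to Temitope's branch passes to Temitope's issue by representation.
The 1/3 is divided into 3 equal shares of 1/9 among Folake, Ronke, Segun.
Folake is living and takes 1/9.
Ronke is living and takes 1/9.
Segun is living and takes 1/9.
Ebele is living and takes 1/3.
Chidinma predeceased; the 1/3 allotted to Chidinma's branch passes to Chidinma's issue by representation.
The 1/3 is divided into 3 equal shares of 1/9 among Morounke, Jide, Obafemi.
Morounke is living and takes 1/9.
Jide is living and takes 1/9.
Obafemi is living and takes 1/9.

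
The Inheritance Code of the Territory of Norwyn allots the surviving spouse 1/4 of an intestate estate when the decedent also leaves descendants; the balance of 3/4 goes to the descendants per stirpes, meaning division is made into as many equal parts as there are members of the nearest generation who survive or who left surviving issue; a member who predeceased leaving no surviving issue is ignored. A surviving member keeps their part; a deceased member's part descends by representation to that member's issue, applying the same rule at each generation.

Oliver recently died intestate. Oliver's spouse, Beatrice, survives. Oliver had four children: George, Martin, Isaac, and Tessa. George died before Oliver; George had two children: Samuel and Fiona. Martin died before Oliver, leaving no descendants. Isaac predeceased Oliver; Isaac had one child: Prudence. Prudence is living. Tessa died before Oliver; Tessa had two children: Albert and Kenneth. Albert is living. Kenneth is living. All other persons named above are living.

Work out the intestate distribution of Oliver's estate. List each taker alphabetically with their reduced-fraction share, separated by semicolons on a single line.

Albert 1/8; Beatrice 1/4; Fiona 1/8; Kenneth 1/8; Prudence 1/4; Samuel 1/8

Beatrice, as surviving spouse, takes 1/4.
The remaining 3/4 passes to Oliver's descendants per stirpes.
Martin left no surviving issue, so that branch lapses and is disregarded.
The 3/4 is divided into 3 equal shares of 1/4 among George, Isaac, Tessa.
George predeceased; the 1/4 allotted to George's branch passes to George's issue by representation.
The 1/4 is divided into 2 equal shares of 1/8 among Samuel, Fiona.
Samuel is living and takes 1/8.
Fiona is living and takes 1/8.
Isaac predeceased; the 1/4 allotted to Isaac's branch passes to Isaac's issue by representation.
Prudence is the sole taker at this level and receives the full 1/4.
Tessa predeceased; the 1/4 allotted to Tessa's branch passes to Tessa's issue by representation.
The 1/4 is divided into 2 equal shares of 1/8 among Albert, Kenneth.
Albert is living and takes 1/8.
Kenneth is living and takes 1/8.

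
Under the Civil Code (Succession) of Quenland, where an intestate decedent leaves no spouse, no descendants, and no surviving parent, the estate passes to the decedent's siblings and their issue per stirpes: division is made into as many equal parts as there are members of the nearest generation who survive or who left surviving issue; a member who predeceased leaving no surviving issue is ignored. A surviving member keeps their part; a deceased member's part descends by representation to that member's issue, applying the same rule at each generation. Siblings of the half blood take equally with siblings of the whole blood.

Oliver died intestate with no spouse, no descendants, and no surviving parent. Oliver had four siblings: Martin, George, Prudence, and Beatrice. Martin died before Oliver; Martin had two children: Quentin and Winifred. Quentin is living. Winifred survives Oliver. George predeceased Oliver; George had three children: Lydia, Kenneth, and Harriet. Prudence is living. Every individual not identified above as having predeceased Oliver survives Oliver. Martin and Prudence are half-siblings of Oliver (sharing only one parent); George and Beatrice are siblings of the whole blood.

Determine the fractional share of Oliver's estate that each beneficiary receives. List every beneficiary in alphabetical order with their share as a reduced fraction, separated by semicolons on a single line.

Beatrice 1/4; Harriet 1/12; Kenneth 1/12; Lydia 1/12; Prudence 1/4; Quentin 1/8; Winifred 1/8

No spouse, descendants, or parent survives, so the estate passes to Oliver's siblings per stirpes.
Half-blood and whole-blood siblings take equally under the stated rule.
The estate is divided into 4 equal shares of 1/4 among Martin, George, Prudence, Beatrice.
Martin predeceased; the 1/4 allotted to Martin's branch passes to Martin's issue by representation.
The 1/4 is divided into 2 equal shares of 1/8 among Quentin, Winifred.
Quentin is living and takes 1/8.
Winifred is living and takes 1/8.
George predeceased; the 1/4 allotted to George's branch passes to George's issue by representation.
The 1/4 is divided into 3 equal shares of 1/12 among Lydia, Kenneth, Harriet.
Lydia is living and takes 1/12.
Kenneth is living and takes 1/12.
Harriet is living and takes 1/12.
Prudence is living and takes 1/4.
Beatrice is living and takes 1/4.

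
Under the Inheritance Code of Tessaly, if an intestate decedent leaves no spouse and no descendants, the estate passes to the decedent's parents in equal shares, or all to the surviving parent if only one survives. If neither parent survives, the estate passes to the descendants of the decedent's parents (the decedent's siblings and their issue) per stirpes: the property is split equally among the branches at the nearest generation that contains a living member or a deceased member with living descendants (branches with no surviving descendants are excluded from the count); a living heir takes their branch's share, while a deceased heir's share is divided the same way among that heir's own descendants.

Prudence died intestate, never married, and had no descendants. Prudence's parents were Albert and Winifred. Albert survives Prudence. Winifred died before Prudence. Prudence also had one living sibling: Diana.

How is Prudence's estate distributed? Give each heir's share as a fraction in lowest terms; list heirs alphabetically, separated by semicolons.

Only one parent, Albert, survives, so Albert takes the entire estate. The siblings take nothing because a surviving parent has priority.

Albert 1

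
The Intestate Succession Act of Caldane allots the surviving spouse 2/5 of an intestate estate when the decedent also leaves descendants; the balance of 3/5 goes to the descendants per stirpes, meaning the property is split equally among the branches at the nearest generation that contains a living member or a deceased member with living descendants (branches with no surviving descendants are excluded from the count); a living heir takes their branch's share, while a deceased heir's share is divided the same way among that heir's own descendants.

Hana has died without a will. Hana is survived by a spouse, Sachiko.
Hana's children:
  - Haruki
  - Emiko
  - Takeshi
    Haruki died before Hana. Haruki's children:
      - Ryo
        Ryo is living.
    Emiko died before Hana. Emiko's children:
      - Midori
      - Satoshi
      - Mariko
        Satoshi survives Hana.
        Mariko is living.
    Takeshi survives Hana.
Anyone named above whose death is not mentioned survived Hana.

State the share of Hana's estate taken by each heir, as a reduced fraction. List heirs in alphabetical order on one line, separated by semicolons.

Sachiko, as surviving spouse, takes 2/5.
The remaining 3/5 passes to Hana's descendants per stirpes.
The 3/5 is divided into 3 equal shares of 1/5 among Haruki, Emiko, Takeshi.
Haruki predeceased; the 1/5 allotted to Haruki's branch passes to Haruki's issue by representation.
Ryo is the sole taker at this level and receives the full 1/5.
Emiko predeceased; the 1/5 allotted to Emiko's branch passes to Emiko's issue by representation.
The 1/5 is divided into 3 equal shares of 1/15 among Midori, Satoshi, Mariko.
Midori is living and takes 1/15.
Satoshi is living and takes 1/15.
Mariko is living and takes 1/15.
Takeshi is living and takes 1/5.

Mariko 1/15; Midori 1/15; Ryo 1/5; Sachiko 2/5; Satoshi 1/15; Takeshi 1/5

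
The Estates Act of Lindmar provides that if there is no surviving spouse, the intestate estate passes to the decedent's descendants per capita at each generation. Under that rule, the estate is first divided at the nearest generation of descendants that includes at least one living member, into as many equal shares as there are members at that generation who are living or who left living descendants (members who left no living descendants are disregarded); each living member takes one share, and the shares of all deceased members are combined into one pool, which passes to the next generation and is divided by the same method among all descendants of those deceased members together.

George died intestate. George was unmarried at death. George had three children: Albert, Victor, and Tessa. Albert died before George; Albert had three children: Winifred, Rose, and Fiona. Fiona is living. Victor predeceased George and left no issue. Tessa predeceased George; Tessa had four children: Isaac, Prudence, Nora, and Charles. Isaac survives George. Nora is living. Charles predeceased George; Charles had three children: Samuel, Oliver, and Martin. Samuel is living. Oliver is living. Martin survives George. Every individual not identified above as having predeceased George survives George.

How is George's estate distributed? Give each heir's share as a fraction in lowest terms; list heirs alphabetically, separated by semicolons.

Fiona 1/7; Isaac 1/7; Martin 1/21; Nora 1/7; Oliver 1/21; Prudence 1/7; Rose 1/7; Samuel 1/21; Winifred 1/7

There is no surviving spouse, so the entire estate passes to George's descendants per capita at each generation.
No one at generation 1 (Albert, Tessa) is living; moving to the next generation.
At generation 2 (Winifred, Rose, Fiona, Isaac, Prudence, Nora, Charles) there are 7 shares of (1)/7 = 1/7 each.
Living: Winifred, Rose, Fiona, Isaac, Prudence, and Nora — each takes 1/7.
Deceased: Charles. That 1/7 share is carried to generation 3.
At generation 3 (Samuel, Oliver, Martin) there are 3 shares of (1/7)/3 = 1/21 each.
Living: Samuel, Oliver, and Martin — each takes 1/21.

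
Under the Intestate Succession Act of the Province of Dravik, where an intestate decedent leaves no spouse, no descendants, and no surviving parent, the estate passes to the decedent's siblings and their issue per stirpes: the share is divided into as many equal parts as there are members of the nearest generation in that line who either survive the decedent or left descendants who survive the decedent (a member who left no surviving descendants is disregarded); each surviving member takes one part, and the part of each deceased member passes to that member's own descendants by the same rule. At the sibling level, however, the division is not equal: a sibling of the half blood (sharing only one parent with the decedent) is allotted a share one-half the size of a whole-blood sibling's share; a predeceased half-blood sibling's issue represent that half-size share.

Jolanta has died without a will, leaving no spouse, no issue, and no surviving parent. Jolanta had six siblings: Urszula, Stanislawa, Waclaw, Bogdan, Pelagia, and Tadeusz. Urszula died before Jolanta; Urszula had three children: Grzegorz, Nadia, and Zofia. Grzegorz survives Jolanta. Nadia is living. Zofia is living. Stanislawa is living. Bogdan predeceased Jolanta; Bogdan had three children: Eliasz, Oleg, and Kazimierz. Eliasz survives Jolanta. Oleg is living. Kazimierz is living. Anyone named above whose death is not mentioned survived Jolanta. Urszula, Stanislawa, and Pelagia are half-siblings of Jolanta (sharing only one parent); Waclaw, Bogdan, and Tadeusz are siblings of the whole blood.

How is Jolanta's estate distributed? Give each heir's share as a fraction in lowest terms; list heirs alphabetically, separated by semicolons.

No spouse, descendants, or parent survives, so the estate passes to Jolanta's siblings per stirpes.
Half-blood siblings count for one-half the weight of whole-blood siblings at the initial division.
Dividing 1 in proportion to weights (total weight 9/2): Urszula (weight 1/2) → 1/9; Stanislawa (weight 1/2) → 1/9; Waclaw (weight 1) → 2/9; Bogdan (weight 1) → 2/9; Pelagia (weight 1/2) → 1/9; Tadeusz (weight 1) → 2/9.
Urszula predeceased; the 1/9 allotted to Urszula's branch passes to Urszula's issue by representation.
The 1/9 is divided into 3 equal shares of 1/27 among Grzegorz, Nadia, Zofia.
Grzegorz is living and takes 1/27.
Nadia is living and takes 1/27.
Zofia is living and takes 1/27.
Stanislawa is living and takes 1/9.
Waclaw is living and takes 2/9.
Bogdan predeceased; the 2/9 allotted to Bogdan's branch passes to Bogdan's issue by representation.
The 2/9 is divided into 3 equal shares of 2/27 among Eliasz, Oleg, Kazimierz.
Eliasz is living and takes 2/27.
Oleg is living and takes 2/27.
Kazimierz is living and takes 2/27.
Pelagia is living and takes 1/9.
Tadeusz is living and takes 2/9.

Eliasz 2/27; Grzegorz 1/27; Kazimierz 2/27; Nadia 1/27; Oleg 2/27; Pelagia 1/9; Stanislawa 1/9; Tadeusz 2/9; Waclaw 2/9; Zofia 1/27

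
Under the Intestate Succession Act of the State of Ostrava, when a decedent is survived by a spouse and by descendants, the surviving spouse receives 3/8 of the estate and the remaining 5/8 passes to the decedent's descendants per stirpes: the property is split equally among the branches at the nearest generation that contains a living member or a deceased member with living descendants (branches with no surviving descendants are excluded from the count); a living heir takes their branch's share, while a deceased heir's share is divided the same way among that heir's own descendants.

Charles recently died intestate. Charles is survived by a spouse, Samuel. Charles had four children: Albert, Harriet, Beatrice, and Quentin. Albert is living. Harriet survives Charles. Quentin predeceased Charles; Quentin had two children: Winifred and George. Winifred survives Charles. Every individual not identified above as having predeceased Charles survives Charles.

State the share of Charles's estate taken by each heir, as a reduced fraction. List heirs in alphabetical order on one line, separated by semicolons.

Samuel, as surviving spouse, takes 3/8.
The remaining 5/8 passes to Charles's descendants per stirpes.
The 5/8 is divided into 4 equal shares of 5/32 among Albert, Harriet, Beatrice, Quentin.
Albert is living and takes 5/32.
Harriet is living and takes 5/32.
Beatrice is living and takes 5/32.
Quentin predeceased; the 5/32 allotted to Quentin's branch passes to Quentin's issue by representation.
The 5/32 is divided into 2 equal shares of 5/64 among Winifred, George.
Winifred is living and takes 5/64.
George is living and takes 5/64.

Albert 5/32; Beatrice 5/32; George 5/64; Harriet 5/32; Samuel 3/8; Winifred 5/64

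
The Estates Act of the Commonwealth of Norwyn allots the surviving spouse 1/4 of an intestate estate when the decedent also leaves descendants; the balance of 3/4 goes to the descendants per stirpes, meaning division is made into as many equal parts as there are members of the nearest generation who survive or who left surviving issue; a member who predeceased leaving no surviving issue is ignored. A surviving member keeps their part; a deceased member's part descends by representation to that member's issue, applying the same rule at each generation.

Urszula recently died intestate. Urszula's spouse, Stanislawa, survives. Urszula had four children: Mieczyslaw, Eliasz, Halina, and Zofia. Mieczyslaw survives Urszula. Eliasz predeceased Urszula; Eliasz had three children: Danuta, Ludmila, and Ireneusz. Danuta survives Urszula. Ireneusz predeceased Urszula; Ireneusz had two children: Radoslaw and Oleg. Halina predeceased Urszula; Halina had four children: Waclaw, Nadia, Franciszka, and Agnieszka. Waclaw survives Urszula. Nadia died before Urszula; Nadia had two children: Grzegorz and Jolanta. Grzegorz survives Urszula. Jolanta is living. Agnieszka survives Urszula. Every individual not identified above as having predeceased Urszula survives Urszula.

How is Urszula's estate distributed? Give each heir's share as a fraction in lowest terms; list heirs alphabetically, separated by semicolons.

Stanislawa, as surviving spouse, takes 1/4.
The remaining 3/4 passes to Urszula's descendants per stirpes.
The 3/4 is divided into 4 equal shares of 3/16 among Mieczyslaw, Eliasz, Halina, Zofia.
Mieczyslaw is living and takes 3/16.
Eliasz predeceased; the 3/16 allotted to Eliasz's branch passes to Eliasz's issue by representation.
The 3/16 is divided into 3 equal shares of 1/16 among Danuta, Ludmila, Ireneusz.
Danuta is living and takes 1/16.
Ludmila is living and takes 1/16.
Ireneusz predeceased; the 1/16 allotted to Ireneusz's branch passes to Ireneusz's issue by representation.
The 1/16 is divided into 2 equal shares of 1/32 among Radoslaw, Oleg.
Radoslaw is living and takes 1/32.
Oleg is living and takes 1/32.
Halina predeceased; the 3/16 allotted to Halina's branch passes to Halina's issue by representation.
The 3/16 is divided into 4 equal shares of 3/64 among Waclaw, Nadia, Franciszka, Agnieszka.
Waclaw is living and takes 3/64.
Nadia predeceased; the 3/64 allotted to Nadia's branch passes to Nadia's issue by representation.
The 3/64 is divided into 2 equal shares of 3/128 among Grzegorz, Jolanta.
Grzegorz is living and takes 3/128.
Jolanta is living and takes 3/128.
Franciszka is living and takes 3/64.
Agnieszka is living and takes 3/64.
Zofia is living and takes 3/16.

Agnieszka 3/64; Danuta 1/16; Franciszka 3/64; Grzegorz 3/128; Jolanta 3/128; Ludmila 1/16; Mieczyslaw 3/16; Oleg 1/32; Radoslaw 1/32; Stanislawa 1/4; Waclaw 3/64; Zofia 3/16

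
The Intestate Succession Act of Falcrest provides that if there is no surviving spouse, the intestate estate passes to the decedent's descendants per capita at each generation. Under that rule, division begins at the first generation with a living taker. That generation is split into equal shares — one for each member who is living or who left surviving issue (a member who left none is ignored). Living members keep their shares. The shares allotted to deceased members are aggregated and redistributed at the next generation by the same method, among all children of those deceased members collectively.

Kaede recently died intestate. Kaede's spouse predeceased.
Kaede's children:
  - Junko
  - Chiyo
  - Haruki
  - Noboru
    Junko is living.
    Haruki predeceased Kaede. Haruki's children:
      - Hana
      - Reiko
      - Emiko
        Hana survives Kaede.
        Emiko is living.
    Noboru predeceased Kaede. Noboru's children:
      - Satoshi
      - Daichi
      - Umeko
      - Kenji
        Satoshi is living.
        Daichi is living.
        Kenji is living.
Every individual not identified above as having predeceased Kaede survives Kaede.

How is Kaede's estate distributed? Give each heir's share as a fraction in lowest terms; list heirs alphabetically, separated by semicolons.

Chiyo 1/4; Daichi 1/14; Emiko 1/14; Hana 1/14; Junko 1/4; Kenji 1/14; Reiko 1/14; Satoshi 1/14; Umeko 1/14

There is no surviving spouse, so the entire estate passes to Kaede's descendants per capita at each generation.
At generation 1 (Junko, Chiyo, Haruki, Noboru) there are 4 shares of (1)/4 = 1/4 each.
Living: Junko and Chiyo — each takes 1/4.
Deceased: Haruki and Noboru. Their combined 1/2 is pooled and carried to generation 2.
At generation 2 (Hana, Reiko, Emiko, Satoshi, Daichi, Umeko, Kenji) there are 7 shares of (1/2)/7 = 1/14 each.
Living: Hana, Reiko, Emiko, Satoshi, Daichi, Umeko, and Kenji — each takes 1/14.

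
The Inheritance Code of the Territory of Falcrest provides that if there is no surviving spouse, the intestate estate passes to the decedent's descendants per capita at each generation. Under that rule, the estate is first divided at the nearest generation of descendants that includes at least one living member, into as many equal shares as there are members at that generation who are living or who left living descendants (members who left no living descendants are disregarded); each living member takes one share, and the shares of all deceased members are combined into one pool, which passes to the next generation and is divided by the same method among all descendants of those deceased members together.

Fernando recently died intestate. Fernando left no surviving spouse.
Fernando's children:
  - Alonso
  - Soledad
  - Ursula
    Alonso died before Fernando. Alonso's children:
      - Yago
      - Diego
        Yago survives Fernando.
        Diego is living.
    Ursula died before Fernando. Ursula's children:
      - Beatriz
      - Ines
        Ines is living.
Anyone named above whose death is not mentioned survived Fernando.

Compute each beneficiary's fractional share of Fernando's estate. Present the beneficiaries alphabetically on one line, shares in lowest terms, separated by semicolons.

There is no surviving spouse, so the entire estate passes to Fernando's descendants per capita at each generation.
At generation 1 (Alonso, Soledad, Ursula) there are 3 shares of (1)/3 = 1/3 each.
Living: Soledad — each takes 1/3.
Deceased: Alonso and Ursula. Their combined 2/3 is pooled and carried to generation 2.
At generation 2 (Yago, Diego, Beatriz, Ines) there are 4 shares of (2/3)/4 = 1/6 each.
Living: Yago, Diego, Beatriz, and Ines — each takes 1/6.

Beatriz 1/6; Diego 1/6; Ines 1/6; Soledad 1/3; Yago 1/6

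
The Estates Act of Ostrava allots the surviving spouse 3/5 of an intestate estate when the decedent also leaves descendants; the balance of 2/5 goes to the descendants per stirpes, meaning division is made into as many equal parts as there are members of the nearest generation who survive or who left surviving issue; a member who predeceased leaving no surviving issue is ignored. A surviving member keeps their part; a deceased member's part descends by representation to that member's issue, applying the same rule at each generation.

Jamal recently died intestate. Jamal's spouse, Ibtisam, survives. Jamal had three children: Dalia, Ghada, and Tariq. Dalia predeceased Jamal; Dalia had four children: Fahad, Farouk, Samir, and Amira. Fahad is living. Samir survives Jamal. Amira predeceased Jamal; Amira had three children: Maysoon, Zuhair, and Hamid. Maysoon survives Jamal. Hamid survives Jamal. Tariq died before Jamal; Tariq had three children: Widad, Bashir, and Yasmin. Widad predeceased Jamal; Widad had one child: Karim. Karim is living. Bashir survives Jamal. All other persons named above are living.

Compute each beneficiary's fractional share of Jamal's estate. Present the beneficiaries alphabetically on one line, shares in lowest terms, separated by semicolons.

Ibtisam, as surviving spouse, takes 3/5.
The remaining 2/5 passes to Jamal's descendants per stirpes.
The 2/5 is divided into 3 equal shares of 2/15 among Dalia, Ghada, Tariq.
Dalia predeceased; the 2/15 allotted to Dalia's branch passes to Dalia's issue by representation.
The 2/15 is divided into 4 equal shares of 1/30 among Fahad, Farouk, Samir, Amira.
Fahad is living and takes 1/30.
Farouk is living and takes 1/30.
Samir is living and takes 1/30.
Amira predeceased; the 1/30 allotted to Amira's branch passes to Amira's issue by representation.
The 1/30 is divided into 3 equal shares of 1/90 among Maysoon, Zuhair, Hamid.
Maysoon is living and takes 1/90.
Zuhair is living and takes 1/90.
Hamid is living and takes 1/90.
Ghada is living and takes 2/15.
Tariq predeceased; the 2/15 allotted to Tariq's branch passes to Tariq's issue by representation.
The 2/15 is divided into 3 equal shares of 2/45 among Widad, Bashir, Yasmin.
Widad predeceased; the 2/45 allotted to Widad's branch passes to Widad's issue by representation.
Karim is the sole taker at this level and receives the full 2/45.
Bashir is living and takes 2/45.
Yasmin is living and takes 2/45.

Bashir 2/45; Fahad 1/30; Farouk 1/30; Ghada 2/15; Hamid 1/90; Ibtisam 3/5; Karim 2/45; Maysoon 1/90; Samir 1/30; Yasmin 2/45; Zuhair 1/90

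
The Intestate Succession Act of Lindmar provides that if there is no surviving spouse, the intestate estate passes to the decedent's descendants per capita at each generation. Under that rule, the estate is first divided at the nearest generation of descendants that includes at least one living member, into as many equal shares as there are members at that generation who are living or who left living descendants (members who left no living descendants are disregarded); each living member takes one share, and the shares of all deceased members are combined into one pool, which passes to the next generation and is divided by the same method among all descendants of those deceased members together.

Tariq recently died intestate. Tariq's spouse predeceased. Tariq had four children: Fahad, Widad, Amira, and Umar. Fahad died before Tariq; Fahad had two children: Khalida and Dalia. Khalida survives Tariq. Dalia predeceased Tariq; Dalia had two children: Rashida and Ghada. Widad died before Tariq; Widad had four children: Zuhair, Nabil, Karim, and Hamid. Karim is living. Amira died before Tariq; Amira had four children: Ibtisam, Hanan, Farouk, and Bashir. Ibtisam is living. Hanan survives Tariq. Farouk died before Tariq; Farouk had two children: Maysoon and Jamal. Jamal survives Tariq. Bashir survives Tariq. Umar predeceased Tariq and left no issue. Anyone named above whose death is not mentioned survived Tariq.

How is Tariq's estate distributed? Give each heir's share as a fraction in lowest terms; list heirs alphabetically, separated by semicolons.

Bashir 1/10; Ghada 1/20; Hamid 1/10; Hanan 1/10; Ibtisam 1/10; Jamal 1/20; Karim 1/10; Khalida 1/10; Maysoon 1/20; Nabil 1/10; Rashida 1/20; Zuhair 1/10

There is no surviving spouse, so the entire estate passes to Tariq's descendants per capita at each generation.
No one at generation 1 (Fahad, Widad, Amira) is living; moving to the next generation.
At generation 2 (Khalida, Dalia, Zuhair, Nabil, Karim, Hamid, Ibtisam, Hanan, Farouk, Bashir) there are 10 shares of (1)/10 = 1/10 each.
Living: Khalida, Zuhair, Nabil, Karim, Hamid, Ibtisam, Hanan, and Bashir — each takes 1/10.
Deceased: Dalia and Farouk. Their combined 1/5 is pooled and carried to generation 3.
At generation 3 (Rashida, Ghada, Maysoon, Jamal) there are 4 shares of (1/5)/4 = 1/20 each.
Living: Rashida, Ghada, Maysoon, and Jamal — each takes 1/20.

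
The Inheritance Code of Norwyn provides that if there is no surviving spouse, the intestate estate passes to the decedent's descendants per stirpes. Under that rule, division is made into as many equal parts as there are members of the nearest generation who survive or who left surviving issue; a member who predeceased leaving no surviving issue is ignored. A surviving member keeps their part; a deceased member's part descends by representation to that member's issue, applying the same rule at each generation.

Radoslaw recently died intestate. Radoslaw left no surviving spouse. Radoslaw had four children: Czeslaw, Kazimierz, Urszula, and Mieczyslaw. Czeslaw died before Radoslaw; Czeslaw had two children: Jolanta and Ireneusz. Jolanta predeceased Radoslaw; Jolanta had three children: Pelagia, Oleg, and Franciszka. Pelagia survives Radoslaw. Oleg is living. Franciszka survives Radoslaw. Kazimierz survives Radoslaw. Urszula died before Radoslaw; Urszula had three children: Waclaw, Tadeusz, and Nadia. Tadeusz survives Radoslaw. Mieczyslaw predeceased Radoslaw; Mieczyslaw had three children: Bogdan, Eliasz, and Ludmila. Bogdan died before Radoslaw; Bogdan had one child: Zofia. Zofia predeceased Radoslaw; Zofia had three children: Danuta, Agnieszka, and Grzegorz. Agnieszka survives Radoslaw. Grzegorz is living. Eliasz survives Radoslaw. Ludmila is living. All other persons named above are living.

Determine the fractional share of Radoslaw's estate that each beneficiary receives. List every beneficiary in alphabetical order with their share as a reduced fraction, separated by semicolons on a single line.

There is no surviving spouse, so the entire estate passes to Radoslaw's descendants per stirpes.
The estate is divided into 4 equal shares of 1/4 among Czeslaw, Kazimierz, Urszula, Mieczyslaw.
Czeslaw predeceased; the 1/4 allotted to Czeslaw's branch passes to Czeslaw's issue by representation.
The 1/4 is divided into 2 equal shares of 1/8 among Jolanta, Ireneusz.
Jolanta predeceased; the 1/8 allotted to Jolanta's branch passes to Jolanta's issue by representation.
The 1/8 is divided into 3 equal shares of 1/24 among Pelagia, Oleg, Franciszka.
Pelagia is living and takes 1/24.
Oleg is living and takes 1/24.
Franciszka is living and takes 1/24.
Ireneusz is living and takes 1/8.
Kazimierz is living and takes 1/4.
Urszula predeceased; the 1/4 allotted to Urszula's branch passes to Urszula's issue by representation.
The 1/4 is divided into 3 equal shares of 1/12 among Waclaw, Tadeusz, Nadia.
Waclaw is living and takes 1/12.
Tadeusz is living and takes 1/12.
Nadia is living and takes 1/12.
Mieczyslaw predeceased; the 1/4 allotted to Mieczyslaw's branch passes to Mieczyslaw's issue by representation.
The 1/4 is divided into 3 equal shares of 1/12 among Bogdan, Eliasz, Ludmila.
Bogdan predeceased; the 1/12 allotted to Bogdan's branch passes to Bogdan's issue by representation.
Zofia's line is the sole branch at this level, so the full 1/12 passes to Zofia's issue by representation.
The 1/12 is divided into 3 equal shares of 1/36 among Danuta, Agnieszka, Grzegorz.
Danuta is living and takes 1/36.
Agnieszka is living and takes 1/36.
Grzegorz is living and takes 1/36.
Eliasz is living and takes 1/12.
Ludmila is living and takes 1/12.

Agnieszka 1/36; Danuta 1/36; Eliasz 1/12; Franciszka 1/24; Grzegorz 1/36; Ireneusz 1/8; Kazimierz 1/4; Ludmila 1/12; Nadia 1/12; Oleg 1/24; Pelagia 1/24; Tadeusz 1/12; Waclaw 1/12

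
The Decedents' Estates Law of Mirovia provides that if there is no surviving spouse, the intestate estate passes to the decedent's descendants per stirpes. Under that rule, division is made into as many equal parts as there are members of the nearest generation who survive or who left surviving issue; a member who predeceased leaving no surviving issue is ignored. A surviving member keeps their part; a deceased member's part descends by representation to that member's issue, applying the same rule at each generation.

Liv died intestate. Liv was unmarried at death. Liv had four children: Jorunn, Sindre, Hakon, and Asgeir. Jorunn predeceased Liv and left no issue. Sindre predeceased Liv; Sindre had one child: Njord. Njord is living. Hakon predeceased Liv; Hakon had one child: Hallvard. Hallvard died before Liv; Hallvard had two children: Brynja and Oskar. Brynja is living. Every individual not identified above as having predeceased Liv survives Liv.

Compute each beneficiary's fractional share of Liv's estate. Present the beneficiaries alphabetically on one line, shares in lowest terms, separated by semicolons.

Asgeir 1/3; Brynja 1/6; Njord 1/3; Oskar 1/6

There is no surviving spouse, so the entire estate passes to Liv's descendants per stirpes.
Jorunn left no surviving issue, so that branch lapses and is disregarded.
The estate is divided into 3 equal shares of 1/3 among Sindre, Hakon, Asgeir.
Sindre predeceased; the 1/3 allotted to Sindre's branch passes to Sindre's issue by representation.
Njord is the sole taker at this level and receives the full 1/3.
Hakon predeceased; the 1/3 allotted to Hakon's branch passes to Hakon's issue by representation.
Hallvard's line is the sole branch at this level, so the full 1/3 passes to Hallvard's issue by representation.
The 1/3 is divided into 2 equal shares of 1/6 among Brynja, Oskar.
Brynja is living and takes 1/6.
Oskar is living and takes 1/6.
Asgeir is living and takes 1/3.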